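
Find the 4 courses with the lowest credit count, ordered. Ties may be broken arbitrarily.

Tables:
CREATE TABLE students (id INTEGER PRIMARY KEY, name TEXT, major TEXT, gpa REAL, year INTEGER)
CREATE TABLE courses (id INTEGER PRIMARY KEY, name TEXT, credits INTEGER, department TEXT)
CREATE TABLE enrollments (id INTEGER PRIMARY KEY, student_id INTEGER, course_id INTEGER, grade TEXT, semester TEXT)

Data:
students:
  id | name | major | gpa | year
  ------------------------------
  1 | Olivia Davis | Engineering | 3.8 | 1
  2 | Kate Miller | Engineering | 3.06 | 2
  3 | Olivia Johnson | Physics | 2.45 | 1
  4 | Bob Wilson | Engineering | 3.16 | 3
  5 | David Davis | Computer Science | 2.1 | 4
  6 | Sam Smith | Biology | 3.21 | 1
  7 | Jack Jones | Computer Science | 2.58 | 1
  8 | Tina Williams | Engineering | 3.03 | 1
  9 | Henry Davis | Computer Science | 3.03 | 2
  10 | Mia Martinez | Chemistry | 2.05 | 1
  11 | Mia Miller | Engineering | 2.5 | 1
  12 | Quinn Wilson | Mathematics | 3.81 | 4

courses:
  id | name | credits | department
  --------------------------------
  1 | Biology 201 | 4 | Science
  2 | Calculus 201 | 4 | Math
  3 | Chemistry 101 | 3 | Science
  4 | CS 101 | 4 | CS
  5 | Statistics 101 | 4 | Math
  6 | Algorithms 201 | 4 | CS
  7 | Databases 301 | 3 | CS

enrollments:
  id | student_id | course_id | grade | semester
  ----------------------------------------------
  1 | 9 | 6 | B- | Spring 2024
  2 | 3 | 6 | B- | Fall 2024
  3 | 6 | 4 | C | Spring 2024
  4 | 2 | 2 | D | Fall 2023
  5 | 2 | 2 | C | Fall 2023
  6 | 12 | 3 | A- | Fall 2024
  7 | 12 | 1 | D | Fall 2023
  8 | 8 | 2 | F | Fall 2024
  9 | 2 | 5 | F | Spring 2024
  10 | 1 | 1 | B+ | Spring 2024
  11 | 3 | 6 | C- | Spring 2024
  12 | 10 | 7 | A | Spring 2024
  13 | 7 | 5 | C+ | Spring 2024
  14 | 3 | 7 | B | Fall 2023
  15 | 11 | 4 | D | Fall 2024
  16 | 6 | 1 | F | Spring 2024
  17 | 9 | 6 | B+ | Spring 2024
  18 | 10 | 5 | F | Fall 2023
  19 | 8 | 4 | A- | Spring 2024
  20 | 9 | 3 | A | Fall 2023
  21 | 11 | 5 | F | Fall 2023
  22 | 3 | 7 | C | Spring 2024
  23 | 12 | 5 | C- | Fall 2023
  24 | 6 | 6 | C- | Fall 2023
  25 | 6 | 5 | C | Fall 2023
SELECT name, credits FROM courses ORDER BY credits ASC LIMIT 4

Execution result:
name | credits
Chemistry 101 | 3
Databases 301 | 3
Biology 201 | 4
Calculus 201 | 4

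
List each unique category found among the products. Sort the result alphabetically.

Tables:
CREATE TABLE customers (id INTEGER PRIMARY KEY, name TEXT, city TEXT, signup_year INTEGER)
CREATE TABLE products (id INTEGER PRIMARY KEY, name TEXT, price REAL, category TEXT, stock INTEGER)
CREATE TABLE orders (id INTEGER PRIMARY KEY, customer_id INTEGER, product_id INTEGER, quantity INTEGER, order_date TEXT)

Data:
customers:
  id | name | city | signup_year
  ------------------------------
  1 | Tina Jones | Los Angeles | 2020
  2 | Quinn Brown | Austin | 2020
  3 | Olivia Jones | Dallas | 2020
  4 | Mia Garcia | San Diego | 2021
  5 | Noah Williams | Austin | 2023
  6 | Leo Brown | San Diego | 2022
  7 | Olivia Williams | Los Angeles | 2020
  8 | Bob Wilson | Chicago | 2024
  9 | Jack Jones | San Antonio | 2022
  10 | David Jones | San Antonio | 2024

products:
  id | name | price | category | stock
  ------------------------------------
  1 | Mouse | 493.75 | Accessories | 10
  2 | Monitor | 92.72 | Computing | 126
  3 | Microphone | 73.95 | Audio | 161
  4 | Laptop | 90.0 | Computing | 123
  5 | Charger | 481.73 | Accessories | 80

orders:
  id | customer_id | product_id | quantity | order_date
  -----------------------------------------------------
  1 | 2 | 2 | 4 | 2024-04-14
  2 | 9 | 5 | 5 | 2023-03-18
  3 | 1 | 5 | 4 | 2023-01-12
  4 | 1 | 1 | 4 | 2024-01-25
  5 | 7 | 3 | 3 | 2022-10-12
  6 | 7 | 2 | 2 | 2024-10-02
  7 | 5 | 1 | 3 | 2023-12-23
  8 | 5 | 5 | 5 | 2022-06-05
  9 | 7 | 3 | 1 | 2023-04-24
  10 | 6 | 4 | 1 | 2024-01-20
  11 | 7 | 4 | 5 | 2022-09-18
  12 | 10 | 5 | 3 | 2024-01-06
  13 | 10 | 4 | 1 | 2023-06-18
SELECT DISTINCT category FROM products ORDER BY category

Execution result:
category
Accessories
Audio
Computing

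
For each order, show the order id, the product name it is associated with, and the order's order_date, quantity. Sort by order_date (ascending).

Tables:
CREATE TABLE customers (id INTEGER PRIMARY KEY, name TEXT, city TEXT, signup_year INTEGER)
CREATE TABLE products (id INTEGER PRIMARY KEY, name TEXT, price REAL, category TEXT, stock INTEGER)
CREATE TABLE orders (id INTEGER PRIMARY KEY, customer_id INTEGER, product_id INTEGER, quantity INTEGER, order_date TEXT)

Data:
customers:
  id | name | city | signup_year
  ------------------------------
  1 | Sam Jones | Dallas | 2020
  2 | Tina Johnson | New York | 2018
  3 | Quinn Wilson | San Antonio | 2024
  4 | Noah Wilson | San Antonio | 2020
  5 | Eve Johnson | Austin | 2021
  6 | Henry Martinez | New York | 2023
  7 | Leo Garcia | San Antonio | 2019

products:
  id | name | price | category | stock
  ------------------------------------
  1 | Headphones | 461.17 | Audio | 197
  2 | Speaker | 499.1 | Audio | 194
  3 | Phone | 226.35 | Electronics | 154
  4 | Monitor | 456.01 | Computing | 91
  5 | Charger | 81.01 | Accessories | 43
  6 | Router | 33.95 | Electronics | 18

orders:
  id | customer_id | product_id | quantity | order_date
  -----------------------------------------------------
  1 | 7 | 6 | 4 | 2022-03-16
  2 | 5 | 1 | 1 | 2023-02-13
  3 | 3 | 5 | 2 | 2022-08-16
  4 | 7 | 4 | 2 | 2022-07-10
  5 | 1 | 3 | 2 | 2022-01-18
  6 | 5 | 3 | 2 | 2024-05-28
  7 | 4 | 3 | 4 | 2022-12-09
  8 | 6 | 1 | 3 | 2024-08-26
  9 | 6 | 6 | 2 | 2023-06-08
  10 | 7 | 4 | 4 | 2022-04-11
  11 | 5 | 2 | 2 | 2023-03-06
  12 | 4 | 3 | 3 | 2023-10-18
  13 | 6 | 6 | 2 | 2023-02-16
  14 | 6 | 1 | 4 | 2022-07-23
SELECT c.id, p.name AS product, c.order_date, c.quantity FROM orders c JOIN products p ON c.product_id = p.id ORDER BY c.order_date ASC

Execution result:
id | product | order_date | quantity
5 | Phone | 2022-01-18 | 2
1 | Router | 2022-03-16 | 4
10 | Monitor | 2022-04-11 | 4
4 | Monitor | 2022-07-10 | 2
14 | Headphones | 2022-07-23 | 4
3 | Charger | 2022-08-16 | 2
7 | Phone | 2022-12-09 | 4
2 | Headphones | 2023-02-13 | 1
13 | Router | 2023-02-16 | 2
11 | Speaker | 2023-03-06 | 2
9 | Router | 2023-06-08 | 2
12 | Phone | 2023-10-18 | 3
6 | Phone | 2024-05-28 | 2
8 | Headphones | 2024-08-26 | 3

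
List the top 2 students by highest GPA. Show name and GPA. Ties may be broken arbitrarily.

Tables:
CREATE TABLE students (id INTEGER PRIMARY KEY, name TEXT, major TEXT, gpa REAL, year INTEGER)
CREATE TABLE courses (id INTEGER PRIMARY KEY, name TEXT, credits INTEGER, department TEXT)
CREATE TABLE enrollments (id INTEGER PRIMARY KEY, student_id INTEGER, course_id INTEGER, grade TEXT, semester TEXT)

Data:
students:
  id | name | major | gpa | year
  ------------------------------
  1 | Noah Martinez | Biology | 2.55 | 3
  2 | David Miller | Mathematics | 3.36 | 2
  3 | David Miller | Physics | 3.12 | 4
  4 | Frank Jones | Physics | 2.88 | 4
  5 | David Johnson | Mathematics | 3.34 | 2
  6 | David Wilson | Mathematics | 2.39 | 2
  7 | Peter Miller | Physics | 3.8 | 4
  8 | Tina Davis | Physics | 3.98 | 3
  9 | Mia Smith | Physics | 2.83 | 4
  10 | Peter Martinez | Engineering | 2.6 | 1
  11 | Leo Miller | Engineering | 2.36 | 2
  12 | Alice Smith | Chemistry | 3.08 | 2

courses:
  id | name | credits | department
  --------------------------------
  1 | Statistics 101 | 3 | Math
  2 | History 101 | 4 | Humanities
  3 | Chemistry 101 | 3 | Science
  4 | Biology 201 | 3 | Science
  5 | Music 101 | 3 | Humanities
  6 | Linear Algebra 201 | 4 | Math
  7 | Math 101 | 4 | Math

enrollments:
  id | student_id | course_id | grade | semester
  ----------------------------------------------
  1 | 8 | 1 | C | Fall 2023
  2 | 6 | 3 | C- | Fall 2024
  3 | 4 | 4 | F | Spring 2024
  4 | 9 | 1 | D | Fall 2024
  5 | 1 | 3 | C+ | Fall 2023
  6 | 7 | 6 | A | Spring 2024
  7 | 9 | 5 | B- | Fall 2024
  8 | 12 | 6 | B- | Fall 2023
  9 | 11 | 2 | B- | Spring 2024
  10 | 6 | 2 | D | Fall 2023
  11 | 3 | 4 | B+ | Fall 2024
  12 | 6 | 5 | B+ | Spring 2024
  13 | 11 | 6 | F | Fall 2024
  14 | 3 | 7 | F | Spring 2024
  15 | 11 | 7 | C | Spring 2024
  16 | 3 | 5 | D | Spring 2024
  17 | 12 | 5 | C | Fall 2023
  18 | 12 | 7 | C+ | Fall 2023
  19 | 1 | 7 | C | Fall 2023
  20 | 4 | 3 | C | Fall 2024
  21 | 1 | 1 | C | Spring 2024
SELECT name, gpa FROM students ORDER BY gpa DESC LIMIT 2

Execution result:
name | gpa
Tina Davis | 3.98
Peter Miller | 3.80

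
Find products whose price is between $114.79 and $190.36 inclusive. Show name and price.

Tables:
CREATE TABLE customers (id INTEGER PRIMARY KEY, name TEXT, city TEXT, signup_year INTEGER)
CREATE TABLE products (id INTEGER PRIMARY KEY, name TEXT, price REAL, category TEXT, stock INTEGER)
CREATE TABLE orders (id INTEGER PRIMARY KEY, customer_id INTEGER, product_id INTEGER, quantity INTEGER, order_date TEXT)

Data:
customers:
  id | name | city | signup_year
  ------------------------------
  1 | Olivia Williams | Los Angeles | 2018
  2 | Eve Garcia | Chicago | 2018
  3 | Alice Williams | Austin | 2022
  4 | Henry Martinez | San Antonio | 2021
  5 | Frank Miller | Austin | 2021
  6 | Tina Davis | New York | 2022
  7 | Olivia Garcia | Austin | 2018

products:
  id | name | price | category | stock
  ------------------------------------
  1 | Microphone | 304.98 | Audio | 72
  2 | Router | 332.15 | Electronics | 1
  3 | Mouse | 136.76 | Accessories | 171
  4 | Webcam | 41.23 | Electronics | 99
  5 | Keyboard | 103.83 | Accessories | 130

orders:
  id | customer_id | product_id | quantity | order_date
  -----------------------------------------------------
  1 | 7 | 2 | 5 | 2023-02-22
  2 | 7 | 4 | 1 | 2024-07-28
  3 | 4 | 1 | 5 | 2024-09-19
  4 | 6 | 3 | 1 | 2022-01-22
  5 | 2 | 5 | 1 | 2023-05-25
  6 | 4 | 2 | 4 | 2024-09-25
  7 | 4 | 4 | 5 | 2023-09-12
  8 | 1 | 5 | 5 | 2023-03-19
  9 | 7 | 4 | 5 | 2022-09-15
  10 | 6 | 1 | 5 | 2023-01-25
SELECT name, price FROM products WHERE price BETWEEN 114.79 AND 190.36

Execution result:
name | price
Mouse | 136.76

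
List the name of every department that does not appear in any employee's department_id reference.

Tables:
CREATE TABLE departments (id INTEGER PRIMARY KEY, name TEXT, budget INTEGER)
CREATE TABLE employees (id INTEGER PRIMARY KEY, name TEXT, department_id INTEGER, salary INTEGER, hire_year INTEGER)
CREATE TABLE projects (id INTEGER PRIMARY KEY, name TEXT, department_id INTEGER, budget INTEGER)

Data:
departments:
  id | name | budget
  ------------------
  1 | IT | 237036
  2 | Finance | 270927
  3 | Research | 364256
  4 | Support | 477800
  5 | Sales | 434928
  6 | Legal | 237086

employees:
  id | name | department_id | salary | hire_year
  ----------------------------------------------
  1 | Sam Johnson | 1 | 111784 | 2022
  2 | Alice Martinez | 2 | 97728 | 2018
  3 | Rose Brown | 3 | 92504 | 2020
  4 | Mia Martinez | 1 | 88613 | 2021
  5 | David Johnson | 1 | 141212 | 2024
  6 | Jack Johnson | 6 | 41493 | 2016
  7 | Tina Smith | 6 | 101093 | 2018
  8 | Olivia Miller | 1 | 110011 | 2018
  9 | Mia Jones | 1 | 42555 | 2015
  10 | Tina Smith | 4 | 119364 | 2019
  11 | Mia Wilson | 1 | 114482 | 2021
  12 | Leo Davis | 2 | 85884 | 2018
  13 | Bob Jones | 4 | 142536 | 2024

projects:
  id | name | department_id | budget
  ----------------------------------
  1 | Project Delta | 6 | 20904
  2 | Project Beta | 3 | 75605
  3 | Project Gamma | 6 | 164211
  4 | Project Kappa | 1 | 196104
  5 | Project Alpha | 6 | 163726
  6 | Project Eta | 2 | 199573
SELECT p.name FROM departments p LEFT JOIN employees c ON c.department_id = p.id WHERE c.id IS NULL

Execution result:
Sales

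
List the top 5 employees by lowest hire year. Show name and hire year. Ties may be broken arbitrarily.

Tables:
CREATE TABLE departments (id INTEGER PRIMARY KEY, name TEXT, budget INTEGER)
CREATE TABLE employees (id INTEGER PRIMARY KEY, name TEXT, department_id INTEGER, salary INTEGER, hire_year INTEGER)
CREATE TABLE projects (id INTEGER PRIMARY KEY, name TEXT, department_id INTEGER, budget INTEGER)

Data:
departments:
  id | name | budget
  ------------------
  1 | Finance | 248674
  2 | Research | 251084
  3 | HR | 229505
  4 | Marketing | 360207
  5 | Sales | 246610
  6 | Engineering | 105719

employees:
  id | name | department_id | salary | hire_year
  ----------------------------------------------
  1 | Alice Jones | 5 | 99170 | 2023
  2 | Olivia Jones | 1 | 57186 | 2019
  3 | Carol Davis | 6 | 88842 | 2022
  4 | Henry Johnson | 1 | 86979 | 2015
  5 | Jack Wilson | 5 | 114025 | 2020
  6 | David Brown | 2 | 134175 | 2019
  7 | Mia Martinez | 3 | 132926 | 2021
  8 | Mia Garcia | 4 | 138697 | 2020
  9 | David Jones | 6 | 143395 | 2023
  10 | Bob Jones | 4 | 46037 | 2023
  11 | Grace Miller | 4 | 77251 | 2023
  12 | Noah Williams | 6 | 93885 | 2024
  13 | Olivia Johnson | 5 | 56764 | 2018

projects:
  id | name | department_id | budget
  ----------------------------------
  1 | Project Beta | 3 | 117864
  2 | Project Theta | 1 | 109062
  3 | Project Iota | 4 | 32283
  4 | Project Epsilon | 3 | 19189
SELECT name, hire_year FROM employees ORDER BY hire_year ASC LIMIT 5

Execution result:
name | hire_year
Henry Johnson | 2015
Olivia Johnson | 2018
Olivia Jones | 2019
David Brown | 2019
Jack Wilson | 2020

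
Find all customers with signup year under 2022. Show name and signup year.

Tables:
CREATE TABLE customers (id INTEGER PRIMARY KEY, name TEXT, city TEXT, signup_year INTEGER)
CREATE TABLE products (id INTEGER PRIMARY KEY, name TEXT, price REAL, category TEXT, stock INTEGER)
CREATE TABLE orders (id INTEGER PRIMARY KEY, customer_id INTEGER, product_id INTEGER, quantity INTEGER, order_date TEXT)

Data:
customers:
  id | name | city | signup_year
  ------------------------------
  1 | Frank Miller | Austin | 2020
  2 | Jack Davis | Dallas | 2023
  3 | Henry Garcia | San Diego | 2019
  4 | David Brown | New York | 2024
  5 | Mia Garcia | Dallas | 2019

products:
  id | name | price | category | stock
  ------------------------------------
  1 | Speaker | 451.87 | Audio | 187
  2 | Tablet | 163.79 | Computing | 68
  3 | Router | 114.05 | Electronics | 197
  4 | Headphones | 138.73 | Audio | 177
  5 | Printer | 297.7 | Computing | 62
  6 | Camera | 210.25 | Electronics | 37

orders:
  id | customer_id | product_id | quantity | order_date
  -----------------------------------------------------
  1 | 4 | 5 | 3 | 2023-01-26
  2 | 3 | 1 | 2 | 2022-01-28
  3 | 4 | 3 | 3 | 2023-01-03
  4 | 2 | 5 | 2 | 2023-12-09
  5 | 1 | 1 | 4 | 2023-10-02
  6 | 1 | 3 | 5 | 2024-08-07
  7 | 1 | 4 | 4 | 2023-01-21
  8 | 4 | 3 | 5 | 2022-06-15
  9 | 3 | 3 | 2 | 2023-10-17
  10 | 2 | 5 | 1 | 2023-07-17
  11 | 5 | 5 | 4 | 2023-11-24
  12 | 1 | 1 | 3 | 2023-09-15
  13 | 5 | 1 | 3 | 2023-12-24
SELECT name, signup_year FROM customers WHERE signup_year < 2022

Execution result:
name | signup_year
Frank Miller | 2020
Henry Garcia | 2019
Mia Garcia | 2019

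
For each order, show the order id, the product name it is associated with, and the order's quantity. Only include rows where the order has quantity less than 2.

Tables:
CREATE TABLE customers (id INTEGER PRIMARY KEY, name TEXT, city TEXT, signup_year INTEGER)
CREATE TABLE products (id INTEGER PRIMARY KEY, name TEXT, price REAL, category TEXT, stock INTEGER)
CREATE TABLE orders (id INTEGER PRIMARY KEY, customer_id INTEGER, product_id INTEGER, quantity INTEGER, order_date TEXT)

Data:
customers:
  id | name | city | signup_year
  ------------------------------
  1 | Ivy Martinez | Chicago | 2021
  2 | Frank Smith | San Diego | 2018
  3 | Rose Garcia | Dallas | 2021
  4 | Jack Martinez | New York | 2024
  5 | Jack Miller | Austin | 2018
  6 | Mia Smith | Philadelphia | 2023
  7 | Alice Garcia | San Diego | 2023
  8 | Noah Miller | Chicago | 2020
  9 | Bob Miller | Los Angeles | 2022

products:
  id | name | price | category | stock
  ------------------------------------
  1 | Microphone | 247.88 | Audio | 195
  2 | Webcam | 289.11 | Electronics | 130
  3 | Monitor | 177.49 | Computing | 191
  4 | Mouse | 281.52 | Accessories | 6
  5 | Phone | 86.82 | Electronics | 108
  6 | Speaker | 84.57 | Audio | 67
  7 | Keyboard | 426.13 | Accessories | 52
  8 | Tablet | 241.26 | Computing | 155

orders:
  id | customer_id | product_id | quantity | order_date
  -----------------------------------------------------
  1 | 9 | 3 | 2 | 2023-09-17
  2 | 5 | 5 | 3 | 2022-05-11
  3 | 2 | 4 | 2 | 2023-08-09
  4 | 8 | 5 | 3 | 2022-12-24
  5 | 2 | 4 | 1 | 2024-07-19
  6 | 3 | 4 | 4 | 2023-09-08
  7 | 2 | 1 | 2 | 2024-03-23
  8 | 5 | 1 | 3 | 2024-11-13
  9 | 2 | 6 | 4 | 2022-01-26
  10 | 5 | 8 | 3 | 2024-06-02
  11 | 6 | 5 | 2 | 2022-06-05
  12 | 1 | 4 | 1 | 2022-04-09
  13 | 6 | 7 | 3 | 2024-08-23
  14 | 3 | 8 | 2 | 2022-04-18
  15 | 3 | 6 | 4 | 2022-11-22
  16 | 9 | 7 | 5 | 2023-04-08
SELECT c.id, p.name AS product, c.quantity FROM orders c JOIN products p ON c.product_id = p.id WHERE c.quantity < 2

Execution result:
id | product | quantity
5 | Mouse | 1
12 | Mouse | 1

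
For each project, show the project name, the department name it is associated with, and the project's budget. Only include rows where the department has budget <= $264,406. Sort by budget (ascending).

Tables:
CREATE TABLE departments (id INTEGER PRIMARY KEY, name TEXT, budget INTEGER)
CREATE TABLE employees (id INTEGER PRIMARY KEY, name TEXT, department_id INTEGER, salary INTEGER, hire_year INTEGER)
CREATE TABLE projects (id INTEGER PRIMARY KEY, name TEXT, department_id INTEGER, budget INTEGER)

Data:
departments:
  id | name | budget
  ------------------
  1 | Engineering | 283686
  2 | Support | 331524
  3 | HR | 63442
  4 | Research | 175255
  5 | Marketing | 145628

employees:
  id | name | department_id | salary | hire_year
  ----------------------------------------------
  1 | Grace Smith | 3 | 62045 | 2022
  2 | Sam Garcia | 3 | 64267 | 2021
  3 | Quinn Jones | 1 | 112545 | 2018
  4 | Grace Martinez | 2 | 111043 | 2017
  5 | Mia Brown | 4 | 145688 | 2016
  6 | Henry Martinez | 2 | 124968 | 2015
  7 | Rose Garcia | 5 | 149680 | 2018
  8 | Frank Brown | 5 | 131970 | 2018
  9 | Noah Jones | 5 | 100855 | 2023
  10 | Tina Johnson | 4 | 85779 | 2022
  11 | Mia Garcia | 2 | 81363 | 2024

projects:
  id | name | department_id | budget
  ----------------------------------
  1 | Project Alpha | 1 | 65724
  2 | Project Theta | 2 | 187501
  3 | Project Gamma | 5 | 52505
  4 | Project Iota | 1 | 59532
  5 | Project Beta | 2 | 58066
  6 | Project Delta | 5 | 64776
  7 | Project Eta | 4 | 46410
SELECT c.name, p.name AS department, c.budget FROM projects c JOIN departments p ON c.department_id = p.id WHERE p.budget <= 264406 ORDER BY c.budget ASC

Execution result:
name | department | budget
Project Eta | Research | 46410
Project Gamma | Marketing | 52505
Project Delta | Marketing | 64776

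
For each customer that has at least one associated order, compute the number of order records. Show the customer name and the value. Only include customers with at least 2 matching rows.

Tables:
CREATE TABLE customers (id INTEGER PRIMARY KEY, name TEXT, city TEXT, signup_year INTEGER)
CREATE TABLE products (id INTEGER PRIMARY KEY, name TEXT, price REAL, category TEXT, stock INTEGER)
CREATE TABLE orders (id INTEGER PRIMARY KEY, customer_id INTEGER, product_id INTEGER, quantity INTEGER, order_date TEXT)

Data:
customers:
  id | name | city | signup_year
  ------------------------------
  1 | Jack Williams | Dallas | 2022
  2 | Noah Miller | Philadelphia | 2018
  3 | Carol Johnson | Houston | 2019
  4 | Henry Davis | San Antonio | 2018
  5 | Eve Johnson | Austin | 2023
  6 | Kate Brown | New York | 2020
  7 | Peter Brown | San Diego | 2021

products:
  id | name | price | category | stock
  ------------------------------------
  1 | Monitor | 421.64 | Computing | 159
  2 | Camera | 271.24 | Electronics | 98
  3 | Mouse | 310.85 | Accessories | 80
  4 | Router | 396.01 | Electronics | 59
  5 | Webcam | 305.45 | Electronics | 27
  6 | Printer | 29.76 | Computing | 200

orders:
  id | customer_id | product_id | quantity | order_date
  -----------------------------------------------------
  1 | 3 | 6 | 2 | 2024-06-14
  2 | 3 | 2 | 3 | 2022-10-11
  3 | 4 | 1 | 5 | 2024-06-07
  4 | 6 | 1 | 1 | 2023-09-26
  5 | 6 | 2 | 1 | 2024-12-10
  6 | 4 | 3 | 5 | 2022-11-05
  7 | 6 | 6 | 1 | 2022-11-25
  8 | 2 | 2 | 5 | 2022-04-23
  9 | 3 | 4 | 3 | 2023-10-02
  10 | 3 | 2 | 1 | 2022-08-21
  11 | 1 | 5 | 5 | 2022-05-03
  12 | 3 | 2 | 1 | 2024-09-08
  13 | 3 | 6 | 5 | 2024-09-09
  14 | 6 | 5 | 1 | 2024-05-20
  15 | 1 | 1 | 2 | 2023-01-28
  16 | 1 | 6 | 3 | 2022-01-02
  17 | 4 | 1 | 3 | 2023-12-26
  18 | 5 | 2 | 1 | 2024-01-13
SELECT p.name, COUNT(*) AS n FROM orders c JOIN customers p ON c.customer_id = p.id GROUP BY p.id, p.name HAVING COUNT(*) >= 2

Execution result:
name | n
Jack Williams | 3
Carol Johnson | 6
Henry Davis | 3
Kate Brown | 4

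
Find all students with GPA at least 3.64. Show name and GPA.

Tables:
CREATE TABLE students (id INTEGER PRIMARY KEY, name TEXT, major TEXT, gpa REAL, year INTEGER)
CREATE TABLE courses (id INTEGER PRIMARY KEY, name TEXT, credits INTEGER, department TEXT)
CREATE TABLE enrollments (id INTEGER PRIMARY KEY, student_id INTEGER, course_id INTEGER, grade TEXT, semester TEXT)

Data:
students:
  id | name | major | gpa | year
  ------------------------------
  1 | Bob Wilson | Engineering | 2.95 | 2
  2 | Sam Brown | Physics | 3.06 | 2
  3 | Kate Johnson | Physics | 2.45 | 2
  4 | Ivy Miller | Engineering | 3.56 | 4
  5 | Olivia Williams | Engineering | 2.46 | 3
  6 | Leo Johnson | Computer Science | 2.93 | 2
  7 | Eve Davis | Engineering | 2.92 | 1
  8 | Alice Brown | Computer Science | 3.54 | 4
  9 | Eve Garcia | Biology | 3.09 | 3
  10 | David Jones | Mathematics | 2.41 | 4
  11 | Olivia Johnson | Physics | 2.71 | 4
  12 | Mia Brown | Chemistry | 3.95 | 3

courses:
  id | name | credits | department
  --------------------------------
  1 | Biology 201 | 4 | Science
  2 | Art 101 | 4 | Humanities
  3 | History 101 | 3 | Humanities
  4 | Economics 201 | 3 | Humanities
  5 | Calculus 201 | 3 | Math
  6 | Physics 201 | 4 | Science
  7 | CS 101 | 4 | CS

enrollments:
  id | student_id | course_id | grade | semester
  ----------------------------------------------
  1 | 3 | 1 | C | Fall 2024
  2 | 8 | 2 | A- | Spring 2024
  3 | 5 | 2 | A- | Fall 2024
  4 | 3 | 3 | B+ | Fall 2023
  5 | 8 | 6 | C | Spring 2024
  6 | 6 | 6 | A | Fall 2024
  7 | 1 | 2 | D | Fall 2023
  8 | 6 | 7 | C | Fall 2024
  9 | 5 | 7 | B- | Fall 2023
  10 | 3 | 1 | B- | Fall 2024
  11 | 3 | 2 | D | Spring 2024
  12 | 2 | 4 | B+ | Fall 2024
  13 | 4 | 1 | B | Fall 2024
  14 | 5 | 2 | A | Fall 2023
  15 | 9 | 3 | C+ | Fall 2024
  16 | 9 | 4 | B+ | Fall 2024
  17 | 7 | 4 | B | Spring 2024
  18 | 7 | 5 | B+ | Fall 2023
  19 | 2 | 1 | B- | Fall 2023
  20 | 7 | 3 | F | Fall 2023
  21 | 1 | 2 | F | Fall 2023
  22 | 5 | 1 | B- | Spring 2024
SELECT name, gpa FROM students WHERE gpa >= 3.64

Execution result:
name | gpa
Mia Brown | 3.95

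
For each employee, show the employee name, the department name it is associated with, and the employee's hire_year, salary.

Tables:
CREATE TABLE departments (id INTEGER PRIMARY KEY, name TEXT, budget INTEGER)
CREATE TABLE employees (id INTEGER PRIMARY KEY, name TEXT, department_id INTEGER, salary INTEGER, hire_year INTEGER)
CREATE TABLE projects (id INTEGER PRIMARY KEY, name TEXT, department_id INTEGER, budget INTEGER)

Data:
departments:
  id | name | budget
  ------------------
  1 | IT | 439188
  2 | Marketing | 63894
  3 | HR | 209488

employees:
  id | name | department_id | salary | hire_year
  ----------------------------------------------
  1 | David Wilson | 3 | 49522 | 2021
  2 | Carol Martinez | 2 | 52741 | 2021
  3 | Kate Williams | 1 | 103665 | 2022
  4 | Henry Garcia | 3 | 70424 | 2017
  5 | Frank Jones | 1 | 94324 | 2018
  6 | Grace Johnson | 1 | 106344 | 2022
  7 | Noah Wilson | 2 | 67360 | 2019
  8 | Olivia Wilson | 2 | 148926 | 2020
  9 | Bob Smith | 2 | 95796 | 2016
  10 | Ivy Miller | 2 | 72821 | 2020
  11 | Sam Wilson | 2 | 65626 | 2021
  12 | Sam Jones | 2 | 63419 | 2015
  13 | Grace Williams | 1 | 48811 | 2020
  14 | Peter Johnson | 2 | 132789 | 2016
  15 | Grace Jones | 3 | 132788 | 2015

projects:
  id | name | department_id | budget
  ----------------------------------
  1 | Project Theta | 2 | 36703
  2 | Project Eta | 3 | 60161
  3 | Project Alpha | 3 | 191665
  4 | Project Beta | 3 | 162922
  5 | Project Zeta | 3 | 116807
SELECT c.name, p.name AS department, c.hire_year, c.salary FROM employees c JOIN departments p ON c.department_id = p.id

Execution result:
name | department | hire_year | salary
David Wilson | HR | 2021 | 49522
Carol Martinez | Marketing | 2021 | 52741
Kate Williams | IT | 2022 | 103665
Henry Garcia | HR | 2017 | 70424
Frank Jones | IT | 2018 | 94324
Grace Johnson | IT | 2022 | 106344
Noah Wilson | Marketing | 2019 | 67360
Olivia Wilson | Marketing | 2020 | 148926
Bob Smith | Marketing | 2016 | 95796
Ivy Miller | Marketing | 2020 | 72821
Sam Wilson | Marketing | 2021 | 65626
Sam Jones | Marketing | 2015 | 63419
Grace Williams | IT | 2020 | 48811
Peter Johnson | Marketing | 2016 | 132789
Grace Jones | HR | 2015 | 132788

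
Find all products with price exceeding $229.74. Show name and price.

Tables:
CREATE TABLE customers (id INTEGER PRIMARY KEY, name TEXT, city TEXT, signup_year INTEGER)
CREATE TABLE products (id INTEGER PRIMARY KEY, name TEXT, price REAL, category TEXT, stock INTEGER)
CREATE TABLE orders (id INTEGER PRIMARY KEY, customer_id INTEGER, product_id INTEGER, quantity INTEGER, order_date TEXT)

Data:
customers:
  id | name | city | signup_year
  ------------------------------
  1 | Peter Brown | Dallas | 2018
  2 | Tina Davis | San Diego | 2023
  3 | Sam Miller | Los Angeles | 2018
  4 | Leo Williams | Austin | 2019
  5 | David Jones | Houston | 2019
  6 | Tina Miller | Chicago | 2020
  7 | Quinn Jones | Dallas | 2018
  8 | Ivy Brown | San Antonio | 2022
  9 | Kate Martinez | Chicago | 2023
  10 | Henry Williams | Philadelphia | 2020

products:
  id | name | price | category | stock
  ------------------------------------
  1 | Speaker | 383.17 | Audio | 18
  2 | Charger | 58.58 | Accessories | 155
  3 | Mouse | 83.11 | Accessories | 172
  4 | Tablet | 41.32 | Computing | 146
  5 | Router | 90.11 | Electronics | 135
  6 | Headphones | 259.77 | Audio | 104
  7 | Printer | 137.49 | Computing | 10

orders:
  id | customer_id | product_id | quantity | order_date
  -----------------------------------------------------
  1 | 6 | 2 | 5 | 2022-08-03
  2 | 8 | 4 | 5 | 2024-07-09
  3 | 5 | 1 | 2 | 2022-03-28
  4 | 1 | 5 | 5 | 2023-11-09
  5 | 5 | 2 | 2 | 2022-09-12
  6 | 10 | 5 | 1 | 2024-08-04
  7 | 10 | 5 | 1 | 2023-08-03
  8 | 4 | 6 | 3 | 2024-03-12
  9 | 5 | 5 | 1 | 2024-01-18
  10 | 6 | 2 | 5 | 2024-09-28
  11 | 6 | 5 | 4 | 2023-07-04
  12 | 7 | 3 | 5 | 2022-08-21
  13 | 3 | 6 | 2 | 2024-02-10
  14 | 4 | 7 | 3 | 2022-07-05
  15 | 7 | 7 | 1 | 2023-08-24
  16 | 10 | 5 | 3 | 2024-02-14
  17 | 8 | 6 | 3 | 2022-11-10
SELECT name, price FROM products WHERE price > 229.74

Execution result:
name | price
Speaker | 383.17
Headphones | 259.77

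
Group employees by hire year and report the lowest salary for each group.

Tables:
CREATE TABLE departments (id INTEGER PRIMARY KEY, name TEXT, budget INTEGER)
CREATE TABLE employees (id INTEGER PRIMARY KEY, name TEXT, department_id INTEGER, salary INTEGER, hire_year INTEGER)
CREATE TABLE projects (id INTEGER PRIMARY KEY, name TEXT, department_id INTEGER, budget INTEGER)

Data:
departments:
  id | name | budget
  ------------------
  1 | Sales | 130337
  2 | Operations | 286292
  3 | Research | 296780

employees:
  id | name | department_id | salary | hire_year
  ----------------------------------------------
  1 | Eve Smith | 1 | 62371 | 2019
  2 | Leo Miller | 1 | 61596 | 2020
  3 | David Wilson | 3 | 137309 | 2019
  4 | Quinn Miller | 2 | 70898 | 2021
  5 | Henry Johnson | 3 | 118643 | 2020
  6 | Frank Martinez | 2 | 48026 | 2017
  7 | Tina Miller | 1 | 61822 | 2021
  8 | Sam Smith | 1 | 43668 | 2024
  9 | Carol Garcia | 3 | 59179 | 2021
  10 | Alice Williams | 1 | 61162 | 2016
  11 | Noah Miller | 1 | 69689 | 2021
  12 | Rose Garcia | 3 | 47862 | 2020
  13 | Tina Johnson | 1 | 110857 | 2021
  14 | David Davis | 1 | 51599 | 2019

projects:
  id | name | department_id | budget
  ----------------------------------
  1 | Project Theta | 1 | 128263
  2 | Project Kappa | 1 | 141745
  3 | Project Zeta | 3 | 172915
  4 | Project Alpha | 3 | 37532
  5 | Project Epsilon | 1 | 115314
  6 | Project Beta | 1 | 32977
SELECT hire_year, MIN(salary) AS min_salary FROM employees GROUP BY hire_year

Execution result:
hire_year | min_salary
2016 | 61162
2017 | 48026
2019 | 51599
2020 | 47862
2021 | 59179
2024 | 43668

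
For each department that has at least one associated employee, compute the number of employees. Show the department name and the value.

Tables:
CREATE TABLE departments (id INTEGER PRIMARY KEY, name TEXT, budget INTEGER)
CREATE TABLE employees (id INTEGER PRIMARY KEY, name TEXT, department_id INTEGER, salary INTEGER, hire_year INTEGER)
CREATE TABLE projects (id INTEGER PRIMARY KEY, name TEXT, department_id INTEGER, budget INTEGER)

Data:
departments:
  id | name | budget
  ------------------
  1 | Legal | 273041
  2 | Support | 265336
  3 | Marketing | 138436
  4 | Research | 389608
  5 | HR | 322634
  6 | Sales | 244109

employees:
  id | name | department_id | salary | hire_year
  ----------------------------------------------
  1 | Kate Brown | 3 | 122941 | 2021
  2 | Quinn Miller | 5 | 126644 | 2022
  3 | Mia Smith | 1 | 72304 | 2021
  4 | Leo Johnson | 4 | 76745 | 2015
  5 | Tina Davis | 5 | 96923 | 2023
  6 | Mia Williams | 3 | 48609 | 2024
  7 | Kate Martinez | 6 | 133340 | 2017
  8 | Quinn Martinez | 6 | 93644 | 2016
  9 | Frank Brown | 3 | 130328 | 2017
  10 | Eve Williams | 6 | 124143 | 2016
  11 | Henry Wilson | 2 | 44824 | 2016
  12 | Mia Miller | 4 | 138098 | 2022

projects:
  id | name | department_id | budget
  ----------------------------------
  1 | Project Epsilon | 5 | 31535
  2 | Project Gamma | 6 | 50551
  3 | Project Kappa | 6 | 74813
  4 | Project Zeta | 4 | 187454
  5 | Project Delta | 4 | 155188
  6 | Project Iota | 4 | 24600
SELECT p.name, COUNT(*) AS n FROM employees c JOIN departments p ON c.department_id = p.id GROUP BY p.id, p.name

Execution result:
name | n
Legal | 1
Support | 1
Marketing | 3
Research | 2
HR | 2
Sales | 3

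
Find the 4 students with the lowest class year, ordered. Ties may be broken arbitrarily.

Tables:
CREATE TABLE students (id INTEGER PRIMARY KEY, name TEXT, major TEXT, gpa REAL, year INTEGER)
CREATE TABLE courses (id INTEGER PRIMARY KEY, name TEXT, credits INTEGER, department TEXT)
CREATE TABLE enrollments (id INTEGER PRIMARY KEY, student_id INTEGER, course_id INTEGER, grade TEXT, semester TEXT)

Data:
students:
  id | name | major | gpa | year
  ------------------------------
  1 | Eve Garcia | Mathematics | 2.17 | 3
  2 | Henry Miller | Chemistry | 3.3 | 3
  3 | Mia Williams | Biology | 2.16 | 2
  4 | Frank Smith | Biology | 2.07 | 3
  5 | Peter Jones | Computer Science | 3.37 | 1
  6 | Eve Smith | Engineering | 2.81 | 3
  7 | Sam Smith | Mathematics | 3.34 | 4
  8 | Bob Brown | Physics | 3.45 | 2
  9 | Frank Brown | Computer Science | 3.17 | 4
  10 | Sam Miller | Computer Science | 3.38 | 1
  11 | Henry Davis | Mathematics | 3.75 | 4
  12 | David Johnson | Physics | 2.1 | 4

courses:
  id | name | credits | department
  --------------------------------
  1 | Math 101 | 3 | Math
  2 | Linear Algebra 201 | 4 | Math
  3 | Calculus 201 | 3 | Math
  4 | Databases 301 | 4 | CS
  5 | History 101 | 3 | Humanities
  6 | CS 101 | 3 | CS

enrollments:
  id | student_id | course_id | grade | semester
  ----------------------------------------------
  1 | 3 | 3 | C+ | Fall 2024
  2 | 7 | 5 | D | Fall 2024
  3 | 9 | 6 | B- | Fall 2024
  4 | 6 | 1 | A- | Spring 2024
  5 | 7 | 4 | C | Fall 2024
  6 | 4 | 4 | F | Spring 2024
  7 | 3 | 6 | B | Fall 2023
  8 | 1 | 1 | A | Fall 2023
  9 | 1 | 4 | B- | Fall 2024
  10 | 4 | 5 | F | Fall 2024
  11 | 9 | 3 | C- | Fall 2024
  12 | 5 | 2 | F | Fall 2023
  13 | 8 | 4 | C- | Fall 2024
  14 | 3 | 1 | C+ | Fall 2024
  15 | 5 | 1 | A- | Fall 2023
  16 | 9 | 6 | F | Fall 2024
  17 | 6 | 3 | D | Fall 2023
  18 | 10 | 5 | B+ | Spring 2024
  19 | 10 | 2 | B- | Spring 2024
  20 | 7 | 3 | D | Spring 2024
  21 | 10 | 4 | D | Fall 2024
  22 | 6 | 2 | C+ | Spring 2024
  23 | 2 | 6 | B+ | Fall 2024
SELECT name, year FROM students ORDER BY year ASC LIMIT 4

Execution result:
name | year
Peter Jones | 1
Sam Miller | 1
Mia Williams | 2
Bob Brown | 2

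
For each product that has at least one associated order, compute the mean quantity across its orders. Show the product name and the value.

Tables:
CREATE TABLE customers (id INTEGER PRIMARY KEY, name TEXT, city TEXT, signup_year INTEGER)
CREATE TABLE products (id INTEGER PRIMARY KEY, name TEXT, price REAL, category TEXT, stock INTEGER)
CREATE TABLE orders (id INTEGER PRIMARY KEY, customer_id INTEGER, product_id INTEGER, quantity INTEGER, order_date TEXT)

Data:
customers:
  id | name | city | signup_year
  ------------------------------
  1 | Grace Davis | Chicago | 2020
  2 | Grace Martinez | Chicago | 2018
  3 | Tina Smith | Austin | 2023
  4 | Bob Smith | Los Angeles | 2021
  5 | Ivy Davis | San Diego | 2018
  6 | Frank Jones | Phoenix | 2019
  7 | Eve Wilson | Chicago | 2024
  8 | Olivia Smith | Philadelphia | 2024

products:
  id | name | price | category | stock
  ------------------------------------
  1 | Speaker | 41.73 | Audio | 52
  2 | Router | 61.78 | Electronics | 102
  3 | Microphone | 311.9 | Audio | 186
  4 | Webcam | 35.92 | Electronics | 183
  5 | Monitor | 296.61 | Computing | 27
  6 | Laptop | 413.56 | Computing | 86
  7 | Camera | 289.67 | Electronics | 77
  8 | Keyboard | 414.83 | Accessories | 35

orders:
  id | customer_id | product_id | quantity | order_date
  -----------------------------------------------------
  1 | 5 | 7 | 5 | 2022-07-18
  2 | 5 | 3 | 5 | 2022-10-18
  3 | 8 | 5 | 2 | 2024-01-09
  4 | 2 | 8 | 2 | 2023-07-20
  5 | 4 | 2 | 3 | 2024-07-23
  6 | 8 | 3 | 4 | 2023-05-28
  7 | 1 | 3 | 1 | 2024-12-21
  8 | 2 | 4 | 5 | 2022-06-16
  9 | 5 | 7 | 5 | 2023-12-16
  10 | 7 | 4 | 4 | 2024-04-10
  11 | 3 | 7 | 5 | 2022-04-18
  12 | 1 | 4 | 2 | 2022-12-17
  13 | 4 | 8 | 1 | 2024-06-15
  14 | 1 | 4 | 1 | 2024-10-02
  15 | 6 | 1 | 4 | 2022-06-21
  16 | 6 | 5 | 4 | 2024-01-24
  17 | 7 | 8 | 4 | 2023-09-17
SELECT p.name, AVG(c.quantity) AS avg_quantity FROM orders c JOIN products p ON c.product_id = p.id GROUP BY p.id, p.name

Execution result:
name | avg_quantity
Speaker | 4.00
Router | 3.00
Microphone | 3.33
Webcam | 3.00
Monitor | 3.00
Camera | 5.00
Keyboard | 2.33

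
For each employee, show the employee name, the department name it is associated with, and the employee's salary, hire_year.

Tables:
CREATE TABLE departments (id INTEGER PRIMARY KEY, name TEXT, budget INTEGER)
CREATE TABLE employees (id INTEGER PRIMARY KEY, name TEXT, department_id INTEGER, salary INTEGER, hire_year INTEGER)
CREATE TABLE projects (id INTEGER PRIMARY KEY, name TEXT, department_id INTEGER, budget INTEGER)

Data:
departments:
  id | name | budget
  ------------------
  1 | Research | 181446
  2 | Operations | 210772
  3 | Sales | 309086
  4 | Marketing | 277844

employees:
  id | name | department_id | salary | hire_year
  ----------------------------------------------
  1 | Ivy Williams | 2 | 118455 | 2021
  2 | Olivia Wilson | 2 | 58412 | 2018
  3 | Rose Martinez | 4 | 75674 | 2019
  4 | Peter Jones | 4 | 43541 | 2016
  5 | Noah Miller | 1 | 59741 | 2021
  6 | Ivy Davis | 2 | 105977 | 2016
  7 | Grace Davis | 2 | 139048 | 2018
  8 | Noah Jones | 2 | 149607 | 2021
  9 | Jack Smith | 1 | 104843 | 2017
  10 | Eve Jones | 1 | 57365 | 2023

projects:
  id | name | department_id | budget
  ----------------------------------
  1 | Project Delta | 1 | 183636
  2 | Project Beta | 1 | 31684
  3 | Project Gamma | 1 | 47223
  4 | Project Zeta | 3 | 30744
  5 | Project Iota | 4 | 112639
SELECT c.name, p.name AS department, c.salary, c.hire_year FROM employees c JOIN departments p ON c.department_id = p.id

Execution result:
name | department | salary | hire_year
Ivy Williams | Operations | 118455 | 2021
Olivia Wilson | Operations | 58412 | 2018
Rose Martinez | Marketing | 75674 | 2019
Peter Jones | Marketing | 43541 | 2016
Noah Miller | Research | 59741 | 2021
Ivy Davis | Operations | 105977 | 2016
Grace Davis | Operations | 139048 | 2018
Noah Jones | Operations | 149607 | 2021
Jack Smith | Research | 104843 | 2017
Eve Jones | Research | 57365 | 2023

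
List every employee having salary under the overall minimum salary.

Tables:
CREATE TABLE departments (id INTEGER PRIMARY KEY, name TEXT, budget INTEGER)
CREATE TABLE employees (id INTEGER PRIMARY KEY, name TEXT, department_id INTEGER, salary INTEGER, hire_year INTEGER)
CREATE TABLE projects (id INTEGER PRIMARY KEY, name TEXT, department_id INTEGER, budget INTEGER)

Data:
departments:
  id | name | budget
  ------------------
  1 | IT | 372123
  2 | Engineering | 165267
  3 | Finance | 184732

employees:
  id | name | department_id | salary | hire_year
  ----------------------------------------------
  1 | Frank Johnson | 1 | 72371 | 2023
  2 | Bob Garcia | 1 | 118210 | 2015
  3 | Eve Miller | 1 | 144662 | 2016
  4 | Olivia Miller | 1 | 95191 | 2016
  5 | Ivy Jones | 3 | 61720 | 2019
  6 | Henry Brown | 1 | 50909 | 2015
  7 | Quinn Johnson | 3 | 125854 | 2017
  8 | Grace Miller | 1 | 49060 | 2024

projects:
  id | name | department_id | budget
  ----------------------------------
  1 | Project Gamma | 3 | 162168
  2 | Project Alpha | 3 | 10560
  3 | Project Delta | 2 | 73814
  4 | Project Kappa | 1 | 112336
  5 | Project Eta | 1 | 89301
SELECT name, salary FROM employees WHERE salary < (SELECT MIN(salary) FROM employees)

Execution result:
(no rows)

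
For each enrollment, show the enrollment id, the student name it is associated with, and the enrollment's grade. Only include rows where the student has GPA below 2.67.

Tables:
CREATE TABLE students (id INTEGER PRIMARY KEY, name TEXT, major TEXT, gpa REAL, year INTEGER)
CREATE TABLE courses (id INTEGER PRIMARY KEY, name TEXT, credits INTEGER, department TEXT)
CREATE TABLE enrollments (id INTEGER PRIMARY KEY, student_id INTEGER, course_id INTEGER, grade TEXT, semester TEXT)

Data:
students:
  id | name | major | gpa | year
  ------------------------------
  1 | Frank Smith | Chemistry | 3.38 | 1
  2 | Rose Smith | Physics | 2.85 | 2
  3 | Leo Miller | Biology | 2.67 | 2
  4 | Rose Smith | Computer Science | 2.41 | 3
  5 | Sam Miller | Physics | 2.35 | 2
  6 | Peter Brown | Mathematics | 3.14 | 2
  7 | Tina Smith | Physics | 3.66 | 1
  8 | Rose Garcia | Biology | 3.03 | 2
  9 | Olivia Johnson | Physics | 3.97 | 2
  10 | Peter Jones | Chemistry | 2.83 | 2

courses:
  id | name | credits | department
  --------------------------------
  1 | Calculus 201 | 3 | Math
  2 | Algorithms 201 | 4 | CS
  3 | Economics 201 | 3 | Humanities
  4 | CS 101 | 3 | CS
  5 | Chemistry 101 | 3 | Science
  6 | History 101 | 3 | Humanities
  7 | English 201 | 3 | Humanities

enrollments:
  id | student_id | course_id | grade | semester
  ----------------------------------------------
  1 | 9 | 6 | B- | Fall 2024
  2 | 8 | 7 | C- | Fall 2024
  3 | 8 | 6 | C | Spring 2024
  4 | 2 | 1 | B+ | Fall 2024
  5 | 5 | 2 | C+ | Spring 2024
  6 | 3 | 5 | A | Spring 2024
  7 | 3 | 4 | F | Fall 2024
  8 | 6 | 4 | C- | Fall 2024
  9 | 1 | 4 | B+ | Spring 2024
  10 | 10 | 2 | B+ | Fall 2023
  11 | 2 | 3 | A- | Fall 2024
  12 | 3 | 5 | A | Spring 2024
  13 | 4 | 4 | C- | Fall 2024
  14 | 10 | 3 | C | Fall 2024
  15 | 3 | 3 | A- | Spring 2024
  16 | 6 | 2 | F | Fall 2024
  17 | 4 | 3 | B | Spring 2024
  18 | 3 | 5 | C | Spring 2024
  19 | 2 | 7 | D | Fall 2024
SELECT c.id, p.name AS student, c.grade FROM enrollments c JOIN students p ON c.student_id = p.id WHERE p.gpa < 2.67

Execution result:
id | student | grade
5 | Sam Miller | C+
13 | Rose Smith | C-
17 | Rose Smith | B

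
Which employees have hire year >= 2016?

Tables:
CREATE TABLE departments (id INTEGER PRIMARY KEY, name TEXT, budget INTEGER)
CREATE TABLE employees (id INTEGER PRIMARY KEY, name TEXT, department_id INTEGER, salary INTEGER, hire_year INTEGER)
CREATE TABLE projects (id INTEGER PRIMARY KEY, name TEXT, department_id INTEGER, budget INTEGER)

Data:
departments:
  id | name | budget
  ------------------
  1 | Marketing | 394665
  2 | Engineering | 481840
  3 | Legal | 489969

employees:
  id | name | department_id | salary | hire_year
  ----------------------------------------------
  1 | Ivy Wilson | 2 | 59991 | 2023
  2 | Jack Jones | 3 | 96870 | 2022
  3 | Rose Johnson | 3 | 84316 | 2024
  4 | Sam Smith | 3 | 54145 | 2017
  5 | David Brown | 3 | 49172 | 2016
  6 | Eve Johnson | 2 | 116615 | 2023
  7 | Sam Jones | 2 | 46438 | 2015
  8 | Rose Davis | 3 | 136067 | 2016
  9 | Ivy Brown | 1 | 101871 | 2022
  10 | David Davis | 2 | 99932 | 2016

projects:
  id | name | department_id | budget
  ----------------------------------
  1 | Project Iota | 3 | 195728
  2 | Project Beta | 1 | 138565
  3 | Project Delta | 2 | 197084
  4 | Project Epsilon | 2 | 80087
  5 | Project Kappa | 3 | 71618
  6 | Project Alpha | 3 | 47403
SELECT name, hire_year FROM employees WHERE hire_year >= 2016

Execution result:
name | hire_year
Ivy Wilson | 2023
Jack Jones | 2022
Rose Johnson | 2024
Sam Smith | 2017
David Brown | 2016
Eve Johnson | 2023
Rose Davis | 2016
Ivy Brown | 2022
David Davis | 2016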